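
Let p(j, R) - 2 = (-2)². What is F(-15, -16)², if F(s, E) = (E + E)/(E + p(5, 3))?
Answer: 256/25 ≈ 10.240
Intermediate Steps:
p(j, R) = 6 (p(j, R) = 2 + (-2)² = 2 + 4 = 6)
F(s, E) = 2*E/(6 + E) (F(s, E) = (E + E)/(E + 6) = (2*E)/(6 + E) = 2*E/(6 + E))
F(-15, -16)² = (2*(-16)/(6 - 16))² = (2*(-16)/(-10))² = (2*(-16)*(-⅒))² = (16/5)² = 256/25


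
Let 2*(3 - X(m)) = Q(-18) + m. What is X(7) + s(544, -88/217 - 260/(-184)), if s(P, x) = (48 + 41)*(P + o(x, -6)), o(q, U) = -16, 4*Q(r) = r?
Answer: 187975/4 ≈ 46994.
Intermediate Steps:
Q(r) = r/4
s(P, x) = -1424 + 89*P (s(P, x) = (48 + 41)*(P - 16) = 89*(-16 + P) = -1424 + 89*P)
X(m) = 21/4 - m/2 (X(m) = 3 - ((1/4)*(-18) + m)/2 = 3 - (-9/2 + m)/2 = 3 + (9/4 - m/2) = 21/4 - m/2)
X(7) + s(544, -88/217 - 260/(-184)) = (21/4 - 1/2*7) + (-1424 + 89*544) = (21/4 - 7/2) + (-1424 + 48416) = 7/4 + 46992 = 187975/4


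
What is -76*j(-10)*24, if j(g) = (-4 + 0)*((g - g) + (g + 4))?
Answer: -43776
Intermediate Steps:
j(g) = -16 - 4*g (j(g) = -4*(0 + (4 + g)) = -4*(4 + g) = -16 - 4*g)
-76*j(-10)*24 = -76*(-16 - 4*(-10))*24 = -76*(-16 + 40)*24 = -76*24*24 = -1824*24 = -43776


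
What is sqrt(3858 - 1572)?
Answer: 3*sqrt(254) ≈ 47.812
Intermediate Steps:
sqrt(3858 - 1572) = sqrt(2286) = 3*sqrt(254)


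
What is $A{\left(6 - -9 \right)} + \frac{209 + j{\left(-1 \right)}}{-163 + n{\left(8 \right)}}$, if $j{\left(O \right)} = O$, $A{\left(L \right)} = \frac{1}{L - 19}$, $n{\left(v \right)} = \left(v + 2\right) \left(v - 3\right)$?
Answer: $- \frac{945}{452} \approx -2.0907$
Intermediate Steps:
$n{\left(v \right)} = \left(-3 + v\right) \left(2 + v\right)$ ($n{\left(v \right)} = \left(2 + v\right) \left(-3 + v\right) = \left(-3 + v\right) \left(2 + v\right)$)
$A{\left(L \right)} = \frac{1}{-19 + L}$
$A{\left(6 - -9 \right)} + \frac{209 + j{\left(-1 \right)}}{-163 + n{\left(8 \right)}} = \frac{1}{-19 + \left(6 - -9\right)} + \frac{209 - 1}{-163 - \left(14 - 64\right)} = \frac{1}{-19 + \left(6 + 9\right)} + \frac{208}{-163 - -50} = \frac{1}{-19 + 15} + \frac{208}{-163 + 50} = \frac{1}{-4} + \frac{208}{-113} = - \frac{1}{4} + 208 \left(- \frac{1}{113}\right) = - \frac{1}{4} - \frac{208}{113} = - \frac{945}{452}$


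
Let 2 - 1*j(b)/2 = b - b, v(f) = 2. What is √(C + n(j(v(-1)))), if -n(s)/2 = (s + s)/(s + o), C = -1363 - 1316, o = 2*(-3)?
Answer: I*√2671 ≈ 51.682*I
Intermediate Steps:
o = -6
j(b) = 4 (j(b) = 4 - 2*(b - b) = 4 - 2*0 = 4 + 0 = 4)
C = -2679
n(s) = -4*s/(-6 + s) (n(s) = -2*(s + s)/(s - 6) = -2*2*s/(-6 + s) = -4*s/(-6 + s))
√(C + n(j(v(-1)))) = √(-2679 - 4*4/(-6 + 4)) = √(-2679 - 4*4/(-2)) = √(-2679 - 4*4*(-½)) = √(-2679 + 8) = √(-2671) = I*√2671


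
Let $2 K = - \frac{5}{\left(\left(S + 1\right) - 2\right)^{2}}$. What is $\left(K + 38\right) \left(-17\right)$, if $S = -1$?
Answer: $- \frac{5083}{8} \approx -635.38$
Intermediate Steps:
$K = - \frac{5}{8}$ ($K = \frac{\left(-5\right) \frac{1}{\left(\left(-1 + 1\right) - 2\right)^{2}}}{2} = \frac{\left(-5\right) \frac{1}{\left(0 - 2\right)^{2}}}{2} = \frac{\left(-5\right) \frac{1}{\left(-2\right)^{2}}}{2} = \frac{\left(-5\right) \frac{1}{4}}{2} = \frac{1}{2} \left(- \frac{5}{4}\right) = - \frac{5}{8} \approx -0.625$)
$\left(K + 38\right) \left(-17\right) = \left(- \frac{5}{8} + 38\right) \left(-17\right) = \frac{299}{8} \left(-17\right) = - \frac{5083}{8}$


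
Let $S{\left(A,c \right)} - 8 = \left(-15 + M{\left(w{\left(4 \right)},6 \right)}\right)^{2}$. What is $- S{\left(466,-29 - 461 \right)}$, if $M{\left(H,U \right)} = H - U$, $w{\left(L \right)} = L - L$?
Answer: $-449$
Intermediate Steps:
$w{\left(L \right)} = 0$
$S{\left(A,c \right)} = 449$ ($S{\left(A,c \right)} = 8 + \left(-15 + \left(0 - 6\right)\right)^{2} = 8 + \left(-15 - 6\right)^{2} = 8 + \left(-21\right)^{2} = 8 + 441 = 449$)
$- S{\left(466,-29 - 461 \right)} = \left(-1\right) 449 = -449$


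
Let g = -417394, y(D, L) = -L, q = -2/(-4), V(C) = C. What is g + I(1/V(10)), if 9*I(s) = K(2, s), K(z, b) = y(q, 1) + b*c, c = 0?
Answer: -3756547/9 ≈ -4.1739e+5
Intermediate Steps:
q = ½ (q = -2*(-¼) = ½ ≈ 0.50000)
K(z, b) = -1 (K(z, b) = -1*1 + b*0 = -1 + 0 = -1)
I(s) = -⅑ (I(s) = (⅑)*(-1) = -⅑)
g + I(1/V(10)) = -417394 - ⅑ = -3756547/9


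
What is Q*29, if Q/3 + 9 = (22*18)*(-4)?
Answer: -138591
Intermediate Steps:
Q = -4779 (Q = -27 + 3*((22*18)*(-4)) = -27 + 3*(396*(-4)) = -27 + 3*(-1584) = -27 - 4752 = -4779)
Q*29 = -4779*29 = -138591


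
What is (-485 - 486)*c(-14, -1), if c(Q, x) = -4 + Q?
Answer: 17478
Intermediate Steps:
(-485 - 486)*c(-14, -1) = (-485 - 486)*(-4 - 14) = -971*(-18) = 17478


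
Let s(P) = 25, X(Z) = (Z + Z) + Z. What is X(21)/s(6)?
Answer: 63/25 ≈ 2.5200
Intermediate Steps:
X(Z) = 3*Z (X(Z) = 2*Z + Z = 3*Z)
X(21)/s(6) = (3*21)/25 = 63*(1/25) = 63/25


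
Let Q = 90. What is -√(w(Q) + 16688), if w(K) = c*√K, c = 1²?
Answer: -√(16688 + 3*√10) ≈ -129.22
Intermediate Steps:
c = 1
w(K) = √K (w(K) = 1*√K = √K)
-√(w(Q) + 16688) = -√(√90 + 16688) = -√(3*√10 + 16688) = -√(16688 + 3*√10)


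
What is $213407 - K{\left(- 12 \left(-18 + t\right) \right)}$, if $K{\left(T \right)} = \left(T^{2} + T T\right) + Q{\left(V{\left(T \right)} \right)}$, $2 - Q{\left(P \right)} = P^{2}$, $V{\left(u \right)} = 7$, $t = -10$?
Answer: $-12338$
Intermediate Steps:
$Q{\left(P \right)} = 2 - P^{2}$
$K{\left(T \right)} = -47 + 2 T^{2}$ ($K{\left(T \right)} = \left(T^{2} + T T\right) + \left(2 - 7^{2}\right) = \left(T^{2} + T^{2}\right) + \left(2 - 49\right) = 2 T^{2} + \left(2 - 49\right) = 2 T^{2} - 47 = -47 + 2 T^{2}$)
$213407 - K{\left(- 12 \left(-18 + t\right) \right)} = 213407 - \left(-47 + 2 \left(- 12 \left(-18 - 10\right)\right)^{2}\right) = 213407 - \left(-47 + 2 \left(\left(-12\right) \left(-28\right)\right)^{2}\right) = 213407 - \left(-47 + 2 \cdot 336^{2}\right) = 213407 - \left(-47 + 2 \cdot 112896\right) = 213407 - \left(-47 + 225792\right) = 213407 - 225745 = -12338$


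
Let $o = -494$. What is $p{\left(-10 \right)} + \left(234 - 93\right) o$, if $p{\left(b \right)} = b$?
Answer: $-69664$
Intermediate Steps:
$p{\left(-10 \right)} + \left(234 - 93\right) o = -10 + \left(234 - 93\right) \left(-494\right) = -10 + 141 \left(-494\right) = -10 - 69654 = -69664$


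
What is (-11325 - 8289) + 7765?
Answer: -11849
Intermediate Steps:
(-11325 - 8289) + 7765 = -19614 + 7765 = -11849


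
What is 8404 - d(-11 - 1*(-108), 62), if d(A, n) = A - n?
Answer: 8369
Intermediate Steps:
8404 - d(-11 - 1*(-108), 62) = 8404 - ((-11 - 1*(-108)) - 1*62) = 8404 - ((-11 + 108) - 62) = 8404 - (97 - 62) = 8404 - 1*35 = 8404 - 35 = 8369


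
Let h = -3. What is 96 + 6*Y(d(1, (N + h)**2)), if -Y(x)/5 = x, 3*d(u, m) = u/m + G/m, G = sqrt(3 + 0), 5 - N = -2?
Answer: 763/8 - 5*sqrt(3)/8 ≈ 94.292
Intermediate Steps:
N = 7 (N = 5 - 1*(-2) = 5 + 2 = 7)
G = sqrt(3) ≈ 1.7320
d(u, m) = u/(3*m) + sqrt(3)/(3*m) (d(u, m) = (u/m + sqrt(3)/m)/3 = u/(3*m) + sqrt(3)/(3*m))
Y(x) = -5*x
96 + 6*Y(d(1, (N + h)**2)) = 96 + 6*(-5*(1 + sqrt(3))/(3*((7 - 3)**2))) = 96 + 6*(-5*(1 + sqrt(3))/(3*(4**2))) = 96 + 6*(-5*(1 + sqrt(3))/(3*16)) = 96 + 6*(-5*(1/48 + sqrt(3)/48)) = 96 + 6*(-5/48 - 5*sqrt(3)/48) = 96 + (-5/8 - 5*sqrt(3)/8) = 763/8 - 5*sqrt(3)/8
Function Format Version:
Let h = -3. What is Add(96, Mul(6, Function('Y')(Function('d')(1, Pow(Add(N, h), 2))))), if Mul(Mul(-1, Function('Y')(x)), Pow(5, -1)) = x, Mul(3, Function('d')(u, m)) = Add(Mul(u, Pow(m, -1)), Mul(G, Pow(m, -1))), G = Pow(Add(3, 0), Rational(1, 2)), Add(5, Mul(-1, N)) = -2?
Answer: Add(Rational(763, 8), Mul(Rational(-5, 8), Pow(3, Rational(1, 2)))) ≈ 94.292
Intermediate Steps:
N = 7 (N = Add(5, Mul(-1, -2)) = Add(5, 2) = 7)
G = Pow(3, Rational(1, 2)) ≈ 1.7320
Function('d')(u, m) = Add(Mul(Rational(1, 3), u, Pow(m, -1)), Mul(Rational(1, 3), Pow(3, Rational(1, 2)), Pow(m, -1))) (Function('d')(u, m) = Mul(Rational(1, 3), Add(Mul(u, Pow(m, -1)), Mul(Pow(3, Rational(1, 2)), Pow(m, -1)))) = Add(Mul(Rational(1, 3), u, Pow(m, -1)), Mul(Rational(1, 3), Pow(3, Rational(1, 2)), Pow(m, -1))))
Function('Y')(x) = Mul(-5, x)
Add(96, Mul(6, Function('Y')(Function('d')(1, Pow(Add(N, h), 2))))) = Add(96, Mul(6, Mul(-5, Mul(Rational(1, 3), Pow(Pow(Add(7, -3), 2), -1), Add(1, Pow(3, Rational(1, 2))))))) = Add(96, Mul(6, Mul(-5, Mul(Rational(1, 3), Pow(Pow(4, 2), -1), Add(1, Pow(3, Rational(1, 2))))))) = Add(96, Mul(6, Mul(-5, Mul(Rational(1, 3), Pow(16, -1), Add(1, Pow(3, Rational(1, 2))))))) = Add(96, Mul(6, Mul(-5, Mul(Rational(1, 3), Rational(1, 16), Add(1, Pow(3, Rational(1, 2))))))) = Add(96, Mul(6, Mul(-5, Add(Rational(1, 48), Mul(Rational(1, 48), Pow(3, Rational(1, 2))))))) = Add(96, Mul(6, Add(Rational(-5, 48), Mul(Rational(-5, 48), Pow(3, Rational(1, 2)))))) = Add(96, Add(Rational(-5, 8), Mul(Rational(-5, 8), Pow(3, Rational(1, 2))))) = Add(Rational(763, 8), Mul(Rational(-5, 8), Pow(3, Rational(1, 2))))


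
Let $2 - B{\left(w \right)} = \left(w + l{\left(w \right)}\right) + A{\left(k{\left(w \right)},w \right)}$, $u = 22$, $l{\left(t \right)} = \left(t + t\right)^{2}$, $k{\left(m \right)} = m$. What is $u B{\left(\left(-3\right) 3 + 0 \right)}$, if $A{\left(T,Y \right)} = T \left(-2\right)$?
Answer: $-7282$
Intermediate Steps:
$A{\left(T,Y \right)} = - 2 T$
$l{\left(t \right)} = 4 t^{2}$ ($l{\left(t \right)} = \left(2 t\right)^{2} = 4 t^{2}$)
$B{\left(w \right)} = 2 + w - 4 w^{2}$ ($B{\left(w \right)} = 2 - \left(\left(w + 4 w^{2}\right) - 2 w\right) = 2 - \left(- w + 4 w^{2}\right) = 2 + w - 4 w^{2}$)
$u B{\left(\left(-3\right) 3 + 0 \right)} = 22 \left(2 + \left(\left(-3\right) 3 + 0\right) - 4 \left(\left(-3\right) 3 + 0\right)^{2}\right) = 22 \left(2 + \left(-9 + 0\right) - 4 \left(-9 + 0\right)^{2}\right) = 22 \left(2 - 9 - 4 \left(-9\right)^{2}\right) = 22 \left(2 - 9 - 324\right) = 22 \left(-331\right) = -7282$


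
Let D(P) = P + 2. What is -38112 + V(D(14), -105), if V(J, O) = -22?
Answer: -38134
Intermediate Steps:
D(P) = 2 + P
-38112 + V(D(14), -105) = -38112 - 22 = -38134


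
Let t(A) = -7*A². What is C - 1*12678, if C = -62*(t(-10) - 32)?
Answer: 32706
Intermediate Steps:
C = 45384 (C = -62*(-7*(-10)² - 32) = -62*(-7*100 - 32) = -62*(-700 - 32) = -62*(-732) = 45384)
C - 1*12678 = 45384 - 1*12678 = 45384 - 12678 = 32706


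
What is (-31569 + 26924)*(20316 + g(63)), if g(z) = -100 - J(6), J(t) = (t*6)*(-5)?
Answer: -94739420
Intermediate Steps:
J(t) = -30*t (J(t) = (6*t)*(-5) = -30*t)
g(z) = 80 (g(z) = -100 - (-30)*6 = -100 - 1*(-180) = -100 + 180 = 80)
(-31569 + 26924)*(20316 + g(63)) = (-31569 + 26924)*(20316 + 80) = -4645*20396 = -94739420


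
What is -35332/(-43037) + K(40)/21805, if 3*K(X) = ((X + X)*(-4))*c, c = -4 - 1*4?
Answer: 484283500/563053071 ≈ 0.86010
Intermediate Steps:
c = -8 (c = -4 - 4 = -8)
K(X) = 64*X/3 (K(X) = (((X + X)*(-4))*(-8))/3 = (((2*X)*(-4))*(-8))/3 = (-8*X*(-8))/3 = (64*X)/3 = 64*X/3)
-35332/(-43037) + K(40)/21805 = -35332/(-43037) + ((64/3)*40)/21805 = -35332*(-1/43037) + (2560/3)*(1/21805) = 35332/43037 + 512/13083 = 484283500/563053071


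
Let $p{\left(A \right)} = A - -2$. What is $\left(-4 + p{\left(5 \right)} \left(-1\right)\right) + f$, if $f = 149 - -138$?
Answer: $276$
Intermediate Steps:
$p{\left(A \right)} = 2 + A$ ($p{\left(A \right)} = A + 2 = 2 + A$)
$f = 287$ ($f = 149 + 138 = 287$)
$\left(-4 + p{\left(5 \right)} \left(-1\right)\right) + f = \left(-4 + \left(2 + 5\right) \left(-1\right)\right) + 287 = \left(-4 + 7 \left(-1\right)\right) + 287 = \left(-4 - 7\right) + 287 = -11 + 287 = 276$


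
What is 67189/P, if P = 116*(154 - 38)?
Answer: 67189/13456 ≈ 4.9932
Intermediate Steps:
P = 13456 (P = 116*116 = 13456)
67189/P = 67189/13456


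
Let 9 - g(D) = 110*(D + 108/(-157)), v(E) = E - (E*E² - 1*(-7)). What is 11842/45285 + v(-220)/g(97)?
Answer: -75683270663611/75259005645 ≈ -1005.6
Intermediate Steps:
v(E) = -7 + E - E³ (v(E) = E - (E³ + 7) = E - (7 + E³) = E + (-7 - E³) = -7 + E - E³)
g(D) = 13293/157 - 110*D (g(D) = 9 - 110*(D + 108/(-157)) = 9 - 110*(D + 108*(-1/157)) = 9 - 110*(D - 108/157) = 9 - 110*(-108/157 + D) = 9 - (-11880/157 + 110*D) = 9 + (11880/157 - 110*D) = 13293/157 - 110*D)
11842/45285 + v(-220)/g(97) = 11842/45285 + (-7 - 220 - 1*(-220)³)/(13293/157 - 110*97) = 11842*(1/45285) + (-7 - 220 - 1*(-10648000))/(13293/157 - 10670) = 11842/45285 + (-7 - 220 + 10648000)/(-1661897/157) = 11842/45285 + 10647773*(-157/1661897) = 11842/45285 - 1671700361/1661897 = -75683270663611/75259005645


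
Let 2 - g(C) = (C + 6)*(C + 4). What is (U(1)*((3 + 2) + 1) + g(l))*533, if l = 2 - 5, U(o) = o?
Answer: 2665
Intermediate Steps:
l = -3
g(C) = 2 - (4 + C)*(6 + C) (g(C) = 2 - (C + 6)*(C + 4) = 2 - (6 + C)*(4 + C) = 2 - (4 + C)*(6 + C))
(U(1)*((3 + 2) + 1) + g(l))*533 = (1*((3 + 2) + 1) + (-22 - 1*(-3)² - 10*(-3)))*533 = (1*(5 + 1) + (-22 - 1*9 + 30))*533 = (1*6 + (-22 - 9 + 30))*533 = (6 - 1)*533 = 5*533 = 2665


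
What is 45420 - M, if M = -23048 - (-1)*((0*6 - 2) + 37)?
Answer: 68433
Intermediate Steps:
M = -23013 (M = -23048 - (-1)*((0 - 2) + 37) = -23048 - (-1)*(-2 + 37) = -23048 - (-1)*35 = -23048 - 1*(-35) = -23048 + 35 = -23013)
45420 - M = 45420 - 1*(-23013) = 45420 + 23013 = 68433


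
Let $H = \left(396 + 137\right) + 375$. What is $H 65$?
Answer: $59020$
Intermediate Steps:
$H = 908$ ($H = 533 + 375 = 908$)
$H 65 = 908 \cdot 65 = 59020$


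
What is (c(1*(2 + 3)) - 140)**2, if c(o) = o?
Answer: 18225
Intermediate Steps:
(c(1*(2 + 3)) - 140)**2 = (1*(2 + 3) - 140)**2 = (1*5 - 140)**2 = (5 - 140)**2 = (-135)**2 = 18225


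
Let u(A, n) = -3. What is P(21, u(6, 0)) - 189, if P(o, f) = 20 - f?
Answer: -166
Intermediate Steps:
P(21, u(6, 0)) - 189 = (20 - 1*(-3)) - 189 = (20 + 3) - 189 = 23 - 189 = -166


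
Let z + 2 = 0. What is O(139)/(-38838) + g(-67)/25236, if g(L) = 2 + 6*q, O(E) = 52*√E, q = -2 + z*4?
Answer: -29/12618 - 26*√139/19419 ≈ -0.018084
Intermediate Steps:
z = -2 (z = -2 + 0 = -2)
q = -10 (q = -2 - 2*4 = -2 - 8 = -10)
g(L) = -58 (g(L) = 2 + 6*(-10) = 2 - 60 = -58)
O(139)/(-38838) + g(-67)/25236 = (52*√139)/(-38838) - 58/25236 = (52*√139)*(-1/38838) - 58*1/25236 = -26*√139/19419 - 29/12618 = -29/12618 - 26*√139/19419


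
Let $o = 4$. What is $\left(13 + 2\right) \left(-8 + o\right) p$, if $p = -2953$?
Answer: $177180$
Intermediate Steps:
$\left(13 + 2\right) \left(-8 + o\right) p = \left(13 + 2\right) \left(-8 + 4\right) \left(-2953\right) = 15 \left(-4\right) \left(-2953\right) = \left(-60\right) \left(-2953\right) = 177180$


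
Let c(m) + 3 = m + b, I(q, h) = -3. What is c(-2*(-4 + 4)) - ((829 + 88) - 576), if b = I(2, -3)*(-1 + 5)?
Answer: -356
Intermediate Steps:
b = -12 (b = -3*(-1 + 5) = -3*4 = -12)
c(m) = -15 + m (c(m) = -3 + (m - 12) = -3 + (-12 + m) = -15 + m)
c(-2*(-4 + 4)) - ((829 + 88) - 576) = (-15 - 2*(-4 + 4)) - ((829 + 88) - 576) = (-15 - 2*0) - (917 - 576) = (-15 + 0) - 1*341 = -15 - 341 = -356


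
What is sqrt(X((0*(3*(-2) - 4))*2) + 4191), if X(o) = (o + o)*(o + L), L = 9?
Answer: sqrt(4191) ≈ 64.738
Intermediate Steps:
X(o) = 2*o*(9 + o) (X(o) = (o + o)*(o + 9) = (2*o)*(9 + o) = 2*o*(9 + o))
sqrt(X((0*(3*(-2) - 4))*2) + 4191) = sqrt(2*((0*(3*(-2) - 4))*2)*(9 + (0*(3*(-2) - 4))*2) + 4191) = sqrt(2*((0*(-6 - 4))*2)*(9 + (0*(-6 - 4))*2) + 4191) = sqrt(2*((0*(-10))*2)*(9 + (0*(-10))*2) + 4191) = sqrt(2*(0*2)*(9 + 0*2) + 4191) = sqrt(2*0*(9 + 0) + 4191) = sqrt(2*0*9 + 4191) = sqrt(0 + 4191) = sqrt(4191)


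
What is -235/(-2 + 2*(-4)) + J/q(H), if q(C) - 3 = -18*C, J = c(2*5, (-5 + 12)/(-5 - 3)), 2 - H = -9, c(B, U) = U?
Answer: 36667/1560 ≈ 23.504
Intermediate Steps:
H = 11 (H = 2 - 1*(-9) = 2 + 9 = 11)
J = -7/8 (J = (-5 + 12)/(-5 - 3) = 7/(-8) = 7*(-1/8) = -7/8 ≈ -0.87500)
q(C) = 3 - 18*C
-235/(-2 + 2*(-4)) + J/q(H) = -235/(-2 + 2*(-4)) - 7/(8*(3 - 18*11)) = -235/(-2 - 8) - 7/(8*(3 - 198)) = -235/(-10) - 7/8/(-195) = -235*(-1/10) - 7/8*(-1/195) = 47/2 + 7/1560 = 36667/1560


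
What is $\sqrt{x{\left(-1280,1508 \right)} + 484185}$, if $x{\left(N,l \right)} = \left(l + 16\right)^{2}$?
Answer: $\sqrt{2806761} \approx 1675.3$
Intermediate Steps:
$x{\left(N,l \right)} = \left(16 + l\right)^{2}$
$\sqrt{x{\left(-1280,1508 \right)} + 484185} = \sqrt{\left(16 + 1508\right)^{2} + 484185} = \sqrt{1524^{2} + 484185} = \sqrt{2322576 + 484185} = \sqrt{2806761}$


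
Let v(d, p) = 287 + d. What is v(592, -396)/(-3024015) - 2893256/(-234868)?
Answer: 729086924489/59187029585 ≈ 12.318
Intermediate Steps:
v(592, -396)/(-3024015) - 2893256/(-234868) = (287 + 592)/(-3024015) - 2893256/(-234868) = 879*(-1/3024015) - 2893256*(-1/234868) = -293/1008005 + 723314/58717 = 729086924489/59187029585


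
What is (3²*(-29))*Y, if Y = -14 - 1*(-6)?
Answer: 2088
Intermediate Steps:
Y = -8 (Y = -14 + 6 = -8)
(3²*(-29))*Y = (3²*(-29))*(-8) = (9*(-29))*(-8) = -261*(-8) = 2088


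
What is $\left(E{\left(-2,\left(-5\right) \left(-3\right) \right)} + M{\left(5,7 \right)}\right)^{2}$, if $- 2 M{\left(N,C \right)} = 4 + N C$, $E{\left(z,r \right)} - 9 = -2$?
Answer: $\frac{625}{4} \approx 156.25$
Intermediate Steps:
$E{\left(z,r \right)} = 7$ ($E{\left(z,r \right)} = 9 - 2 = 7$)
$M{\left(N,C \right)} = -2 - \frac{C N}{2}$ ($M{\left(N,C \right)} = - \frac{4 + N C}{2} = - \frac{4 + C N}{2} = -2 - \frac{C N}{2}$)
$\left(E{\left(-2,\left(-5\right) \left(-3\right) \right)} + M{\left(5,7 \right)}\right)^{2} = \left(7 - \left(2 + \frac{7}{2} \cdot 5\right)\right)^{2} = \left(7 - \frac{39}{2}\right)^{2} = \left(- \frac{25}{2}\right)^{2} = \frac{625}{4}$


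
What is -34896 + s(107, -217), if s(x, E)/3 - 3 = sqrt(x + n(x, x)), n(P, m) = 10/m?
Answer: -34887 + 3*sqrt(1226113)/107 ≈ -34856.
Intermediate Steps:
s(x, E) = 9 + 3*sqrt(x + 10/x)
-34896 + s(107, -217) = -34896 + (9 + 3*sqrt(107 + 10/107)) = -34896 + (9 + 3*sqrt(11459/107)) = -34896 + (9 + 3*(sqrt(1226113)/107)) = -34896 + (9 + 3*sqrt(1226113)/107) = -34887 + 3*sqrt(1226113)/107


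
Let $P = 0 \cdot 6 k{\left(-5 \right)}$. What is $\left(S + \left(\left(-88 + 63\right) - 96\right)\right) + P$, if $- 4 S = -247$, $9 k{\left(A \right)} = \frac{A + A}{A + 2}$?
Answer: $- \frac{237}{4} \approx -59.25$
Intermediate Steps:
$k{\left(A \right)} = \frac{2 A}{9 \left(2 + A\right)}$ ($k{\left(A \right)} = \frac{\left(A + A\right) \frac{1}{A + 2}}{9} = \frac{2 A \frac{1}{2 + A}}{9} = \frac{2 A}{9 \left(2 + A\right)}$)
$S = \frac{247}{4}$ ($S = \left(- \frac{1}{4}\right) \left(-247\right) = \frac{247}{4} \approx 61.75$)
$P = 0$ ($P = 0 \cdot 6 \cdot \frac{2}{9} \left(-5\right) \frac{1}{2 - 5} = 0 \cdot \frac{2}{9} \left(-5\right) \frac{1}{-3} = 0 \cdot \frac{2}{9} \left(-5\right) \left(- \frac{1}{3}\right) = 0 \cdot \frac{10}{27} = 0$)
$\left(S + \left(\left(-88 + 63\right) - 96\right)\right) + P = \left(\frac{247}{4} + \left(\left(-88 + 63\right) - 96\right)\right) + 0 = \left(\frac{247}{4} - 121\right) + 0 = - \frac{237}{4} + 0 = - \frac{237}{4}$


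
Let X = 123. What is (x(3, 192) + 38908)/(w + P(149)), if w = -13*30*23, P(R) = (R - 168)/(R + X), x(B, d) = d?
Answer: -10635200/2439859 ≈ -4.3589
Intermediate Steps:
P(R) = (-168 + R)/(123 + R) (P(R) = (R - 168)/(R + 123) = (-168 + R)/(123 + R))
w = -8970 (w = -390*23 = -8970)
(x(3, 192) + 38908)/(w + P(149)) = (192 + 38908)/(-8970 + (-168 + 149)/(123 + 149)) = 39100/(-8970 - 19/272) = 39100/(-2439859/272) = 39100*(-272/2439859) = -10635200/2439859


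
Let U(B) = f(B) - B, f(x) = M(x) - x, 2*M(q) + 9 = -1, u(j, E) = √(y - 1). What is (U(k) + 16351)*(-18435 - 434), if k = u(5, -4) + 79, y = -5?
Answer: -305451372 + 37738*I*√6 ≈ -3.0545e+8 + 92439.0*I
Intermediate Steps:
u(j, E) = I*√6 (u(j, E) = √(-5 - 1) = √(-6) = I*√6)
M(q) = -5 (M(q) = -9/2 + (½)*(-1) = -9/2 - ½ = -5)
f(x) = -5 - x
k = 79 + I*√6 (k = I*√6 + 79 = 79 + I*√6 ≈ 79.0 + 2.4495*I)
U(B) = -5 - 2*B (U(B) = (-5 - B) - B = -5 - 2*B)
(U(k) + 16351)*(-18435 - 434) = ((-5 - 2*(79 + I*√6)) + 16351)*(-18435 - 434) = ((-5 + (-158 - 2*I*√6)) + 16351)*(-18869) = ((-163 - 2*I*√6) + 16351)*(-18869) = (16188 - 2*I*√6)*(-18869) = -305451372 + 37738*I*√6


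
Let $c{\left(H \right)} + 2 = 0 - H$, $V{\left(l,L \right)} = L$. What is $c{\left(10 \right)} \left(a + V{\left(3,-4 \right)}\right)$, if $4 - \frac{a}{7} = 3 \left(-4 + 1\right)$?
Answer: $-1044$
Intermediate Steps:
$a = 91$ ($a = 28 - 7 \cdot 3 \left(-4 + 1\right) = 28 - 7 \cdot 3 \left(-3\right) = 28 - -63 = 28 + 63 = 91$)
$c{\left(H \right)} = -2 - H$ ($c{\left(H \right)} = -2 + \left(0 - H\right) = -2 - H$)
$c{\left(10 \right)} \left(a + V{\left(3,-4 \right)}\right) = \left(-2 - 10\right) \left(91 - 4\right) = \left(-2 - 10\right) 87 = \left(-12\right) 87 = -1044$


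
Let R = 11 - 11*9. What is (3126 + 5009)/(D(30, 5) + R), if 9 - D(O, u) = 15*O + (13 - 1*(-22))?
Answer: -8135/564 ≈ -14.424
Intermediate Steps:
R = -88 (R = 11 - 99 = -88)
D(O, u) = -26 - 15*O (D(O, u) = 9 - (15*O + (13 - 1*(-22))) = 9 - (15*O + (13 + 22)) = 9 - (15*O + 35) = 9 - (35 + 15*O) = 9 + (-35 - 15*O) = -26 - 15*O)
(3126 + 5009)/(D(30, 5) + R) = (3126 + 5009)/((-26 - 15*30) - 88) = 8135/((-26 - 450) - 88) = 8135/(-476 - 88) = 8135/(-564) = 8135*(-1/564) = -8135/564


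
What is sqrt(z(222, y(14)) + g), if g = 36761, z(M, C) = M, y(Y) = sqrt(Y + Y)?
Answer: sqrt(36983) ≈ 192.31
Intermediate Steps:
y(Y) = sqrt(2)*sqrt(Y) (y(Y) = sqrt(2*Y) = sqrt(2)*sqrt(Y))
sqrt(z(222, y(14)) + g) = sqrt(222 + 36761) = sqrt(36983)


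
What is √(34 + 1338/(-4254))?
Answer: √16933047/709 ≈ 5.8039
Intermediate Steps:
√(34 + 1338/(-4254)) = √(34 + 1338*(-1/4254)) = √(34 - 223/709) = √(23883/709) = √16933047/709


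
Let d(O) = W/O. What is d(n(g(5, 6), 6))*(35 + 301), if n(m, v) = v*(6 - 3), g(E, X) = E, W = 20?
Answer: 1120/3 ≈ 373.33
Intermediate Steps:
n(m, v) = 3*v (n(m, v) = v*3 = 3*v)
d(O) = 20/O
d(n(g(5, 6), 6))*(35 + 301) = (20/((3*6)))*(35 + 301) = (20/18)*336 = (20*(1/18))*336 = (10/9)*336 = 1120/3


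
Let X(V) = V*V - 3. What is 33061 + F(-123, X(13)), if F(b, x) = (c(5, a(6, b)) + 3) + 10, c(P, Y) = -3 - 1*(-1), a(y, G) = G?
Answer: 33072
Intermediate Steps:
c(P, Y) = -2 (c(P, Y) = -3 + 1 = -2)
X(V) = -3 + V² (X(V) = V² - 3 = -3 + V²)
F(b, x) = 11 (F(b, x) = (-2 + 3) + 10 = 1 + 10 = 11)
33061 + F(-123, X(13)) = 33061 + 11 = 33072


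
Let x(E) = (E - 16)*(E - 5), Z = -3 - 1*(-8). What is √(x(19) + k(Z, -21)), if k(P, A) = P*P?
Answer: √67 ≈ 8.1853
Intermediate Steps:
Z = 5 (Z = -3 + 8 = 5)
x(E) = (-16 + E)*(-5 + E)
k(P, A) = P²
√(x(19) + k(Z, -21)) = √((80 + 19² - 21*19) + 5²) = √((80 + 361 - 399) + 25) = √(42 + 25) = √67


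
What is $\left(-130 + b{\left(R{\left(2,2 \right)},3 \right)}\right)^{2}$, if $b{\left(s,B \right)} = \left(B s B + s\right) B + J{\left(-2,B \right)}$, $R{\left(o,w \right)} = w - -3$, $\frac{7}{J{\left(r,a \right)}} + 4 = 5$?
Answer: $729$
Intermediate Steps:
$J{\left(r,a \right)} = 7$ ($J{\left(r,a \right)} = \frac{7}{-4 + 5} = \frac{7}{1} = 7 \cdot 1 = 7$)
$R{\left(o,w \right)} = 3 + w$ ($R{\left(o,w \right)} = w + 3 = 3 + w$)
$b{\left(s,B \right)} = 7 + B \left(s + s B^{2}\right)$ ($b{\left(s,B \right)} = \left(B s B + s\right) B + 7 = \left(s B^{2} + s\right) B + 7 = \left(s + s B^{2}\right) B + 7 = B \left(s + s B^{2}\right) + 7 = 7 + B \left(s + s B^{2}\right)$)
$\left(-130 + b{\left(R{\left(2,2 \right)},3 \right)}\right)^{2} = \left(-130 + \left(7 + 3 \left(3 + 2\right) + \left(3 + 2\right) 3^{3}\right)\right)^{2} = \left(-130 + \left(7 + 3 \cdot 5 + 5 \cdot 27\right)\right)^{2} = \left(-130 + \left(7 + 15 + 135\right)\right)^{2} = \left(-130 + 157\right)^{2} = 27^{2} = 729$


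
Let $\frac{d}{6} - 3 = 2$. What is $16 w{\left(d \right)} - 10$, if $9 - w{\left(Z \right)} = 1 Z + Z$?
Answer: $-826$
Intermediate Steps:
$d = 30$ ($d = 18 + 6 \cdot 2 = 18 + 12 = 30$)
$w{\left(Z \right)} = 9 - 2 Z$ ($w{\left(Z \right)} = 9 - \left(1 Z + Z\right) = 9 - \left(Z + Z\right) = 9 - 2 Z$)
$16 w{\left(d \right)} - 10 = 16 \left(9 - 60\right) - 10 = 16 \left(-51\right) - 10 = -816 - 10 = -826$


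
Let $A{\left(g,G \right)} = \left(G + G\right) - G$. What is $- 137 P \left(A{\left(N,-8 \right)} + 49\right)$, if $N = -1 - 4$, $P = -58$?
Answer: $325786$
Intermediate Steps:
$N = -5$
$A{\left(g,G \right)} = G$ ($A{\left(g,G \right)} = 2 G - G = G$)
$- 137 P \left(A{\left(N,-8 \right)} + 49\right) = \left(-137\right) \left(-58\right) \left(-8 + 49\right) = 7946 \cdot 41 = 325786$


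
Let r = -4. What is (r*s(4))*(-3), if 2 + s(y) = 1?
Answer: -12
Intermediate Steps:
s(y) = -1 (s(y) = -2 + 1 = -1)
(r*s(4))*(-3) = -4*(-1)*(-3) = 4*(-3) = -12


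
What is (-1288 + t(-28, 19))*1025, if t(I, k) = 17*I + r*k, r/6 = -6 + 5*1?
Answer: -1924950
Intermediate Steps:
r = -6 (r = 6*(-6 + 5*1) = 6*(-6 + 5) = 6*(-1) = -6)
t(I, k) = -6*k + 17*I (t(I, k) = 17*I - 6*k = -6*k + 17*I)
(-1288 + t(-28, 19))*1025 = (-1288 + (-6*19 + 17*(-28)))*1025 = (-1288 + (-114 - 476))*1025 = (-1288 - 590)*1025 = -1878*1025 = -1924950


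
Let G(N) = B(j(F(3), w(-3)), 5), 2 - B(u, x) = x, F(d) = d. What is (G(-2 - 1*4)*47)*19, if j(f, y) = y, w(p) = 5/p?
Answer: -2679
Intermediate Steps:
B(u, x) = 2 - x
G(N) = -3 (G(N) = 2 - 1*5 = 2 - 5 = -3)
(G(-2 - 1*4)*47)*19 = -3*47*19 = -141*19 = -2679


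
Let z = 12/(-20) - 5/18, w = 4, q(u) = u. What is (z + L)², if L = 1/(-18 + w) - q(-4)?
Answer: 923521/99225 ≈ 9.3073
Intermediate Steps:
L = 55/14 (L = 1/(-18 + 4) - 1*(-4) = 1/(-14) + 4 = -1/14 + 4 = 55/14 ≈ 3.9286)
z = -79/90 (z = 12*(-1/20) - 5*1/18 = -⅗ - 5/18 = -79/90 ≈ -0.87778)
(z + L)² = (-79/90 + 55/14)² = (961/315)² = 923521/99225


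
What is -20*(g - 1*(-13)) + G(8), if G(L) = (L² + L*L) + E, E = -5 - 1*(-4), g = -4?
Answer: -53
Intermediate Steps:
E = -1 (E = -5 + 4 = -1)
G(L) = -1 + 2*L² (G(L) = (L² + L*L) - 1 = (L² + L²) - 1 = 2*L² - 1 = -1 + 2*L²)
-20*(g - 1*(-13)) + G(8) = -20*(-4 - 1*(-13)) + (-1 + 2*8²) = -20*(-4 + 13) + (-1 + 2*64) = -20*9 + (-1 + 128) = -180 + 127 = -53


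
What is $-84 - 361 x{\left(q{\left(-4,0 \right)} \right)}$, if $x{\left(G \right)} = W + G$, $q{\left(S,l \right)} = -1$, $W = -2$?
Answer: $999$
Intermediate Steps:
$x{\left(G \right)} = -2 + G$
$-84 - 361 x{\left(q{\left(-4,0 \right)} \right)} = -84 - 361 \left(-2 - 1\right) = -84 - -1083 = -84 + 1083 = 999$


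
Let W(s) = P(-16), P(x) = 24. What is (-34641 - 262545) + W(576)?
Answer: -297162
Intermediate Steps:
W(s) = 24
(-34641 - 262545) + W(576) = (-34641 - 262545) + 24 = -297186 + 24 = -297162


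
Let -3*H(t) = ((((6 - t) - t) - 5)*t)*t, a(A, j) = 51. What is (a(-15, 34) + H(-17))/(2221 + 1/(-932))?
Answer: -546152/365289 ≈ -1.4951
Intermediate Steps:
H(t) = -t**2*(1 - 2*t)/3 (H(t) = -(((6 - t) - t) - 5)*t*t/3 = -((6 - 2*t) - 5)*t*t/3 = -(1 - 2*t)*t*t/3 = -t*(1 - 2*t)*t/3 = -t**2*(1 - 2*t)/3)
(a(-15, 34) + H(-17))/(2221 + 1/(-932)) = (51 + (1/3)*(-17)**2*(-1 + 2*(-17)))/(2221 + 1/(-932)) = (51 + (1/3)*289*(-1 - 34))/(2221 - 1/932) = (51 + (1/3)*289*(-35))/(2069971/932) = (51 - 10115/3)*(932/2069971) = -9962/3*932/2069971 = -546152/365289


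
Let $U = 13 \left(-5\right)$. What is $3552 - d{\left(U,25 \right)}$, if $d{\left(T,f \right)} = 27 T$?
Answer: $5307$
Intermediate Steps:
$U = -65$
$3552 - d{\left(U,25 \right)} = 3552 - 27 \left(-65\right) = 3552 - -1755 = 3552 + 1755 = 5307$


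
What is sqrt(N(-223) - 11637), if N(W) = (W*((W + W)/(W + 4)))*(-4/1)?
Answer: I*sqrt(470996949)/219 ≈ 99.098*I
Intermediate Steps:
N(W) = -8*W**2/(4 + W) (N(W) = (W*((2*W)/(4 + W)))*(-4*1) = (W*(2*W/(4 + W)))*(-4) = (2*W**2/(4 + W))*(-4) = -8*W**2/(4 + W))
sqrt(N(-223) - 11637) = sqrt(-8*(-223)**2/(4 - 223) - 11637) = sqrt(-8*49729/(-219) - 11637) = sqrt(-8*49729*(-1/219) - 11637) = sqrt(397832/219 - 11637) = sqrt(-2150671/219) = I*sqrt(470996949)/219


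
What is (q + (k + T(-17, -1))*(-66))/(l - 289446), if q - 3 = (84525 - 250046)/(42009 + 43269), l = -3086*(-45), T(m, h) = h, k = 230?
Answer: 1288801379/12840820128 ≈ 0.10037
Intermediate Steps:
l = 138870
q = 90313/85278 (q = 3 + (84525 - 250046)/(42009 + 43269) = 3 - 165521/85278 = 90313/85278 ≈ 1.0590)
(q + (k + T(-17, -1))*(-66))/(l - 289446) = (90313/85278 + (230 - 1)*(-66))/(138870 - 289446) = (90313/85278 + 229*(-66))/(-150576) = (90313/85278 - 15114)*(-1/150576) = -1288801379/85278*(-1/150576) = 1288801379/12840820128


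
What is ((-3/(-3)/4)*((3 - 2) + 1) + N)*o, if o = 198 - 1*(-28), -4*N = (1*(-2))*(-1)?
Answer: 0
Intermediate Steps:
N = -½ (N = -1*(-2)*(-1)/4 = -(-1)*(-1)/2 = -¼*2 = -½ ≈ -0.50000)
o = 226 (o = 198 + 28 = 226)
((-3/(-3)/4)*((3 - 2) + 1) + N)*o = ((-3/(-3)/4)*((3 - 2) + 1) - ½)*226 = ((-3*(-⅓)*(¼))*(1 + 1) - ½)*226 = ((1*(¼))*2 - ½)*226 = ((¼)*2 - ½)*226 = (½ - ½)*226 = 0*226 = 0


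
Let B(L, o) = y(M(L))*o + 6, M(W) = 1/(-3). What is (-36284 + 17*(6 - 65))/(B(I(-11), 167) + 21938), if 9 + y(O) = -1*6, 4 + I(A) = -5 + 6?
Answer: -37287/19439 ≈ -1.9182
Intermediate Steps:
M(W) = -⅓
I(A) = -3 (I(A) = -4 + (-5 + 6) = -4 + 1 = -3)
y(O) = -15 (y(O) = -9 - 1*6 = -9 - 6 = -15)
B(L, o) = 6 - 15*o (B(L, o) = -15*o + 6 = 6 - 15*o)
(-36284 + 17*(6 - 65))/(B(I(-11), 167) + 21938) = (-36284 + 17*(6 - 65))/((6 - 15*167) + 21938) = (-36284 + 17*(-59))/((6 - 2505) + 21938) = (-36284 - 1003)/(-2499 + 21938) = -37287/19439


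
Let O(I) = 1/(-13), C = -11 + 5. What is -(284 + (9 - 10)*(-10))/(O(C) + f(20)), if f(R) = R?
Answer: -546/37 ≈ -14.757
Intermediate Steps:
C = -6
O(I) = -1/13
-(284 + (9 - 10)*(-10))/(O(C) + f(20)) = -(284 + (9 - 10)*(-10))/(-1/13 + 20) = -(284 - 1*(-10))/259/13 = -(284 + 10)*13/259 = -294*13/259 = -1*546/37 = -546/37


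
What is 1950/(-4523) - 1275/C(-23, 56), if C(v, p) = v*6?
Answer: 1832575/208058 ≈ 8.8080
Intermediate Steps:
C(v, p) = 6*v
1950/(-4523) - 1275/C(-23, 56) = 1950/(-4523) - 1275/(6*(-23)) = 1950*(-1/4523) - 1275/(-138) = -1950/4523 - 1275*(-1/138) = -1950/4523 + 425/46 = 1832575/208058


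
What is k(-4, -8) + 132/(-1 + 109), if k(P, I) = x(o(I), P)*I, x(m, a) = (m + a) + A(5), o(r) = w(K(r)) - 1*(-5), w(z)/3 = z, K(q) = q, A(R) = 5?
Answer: 1307/9 ≈ 145.22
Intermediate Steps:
w(z) = 3*z
o(r) = 5 + 3*r (o(r) = 3*r - 1*(-5) = 3*r + 5 = 5 + 3*r)
x(m, a) = 5 + a + m (x(m, a) = (m + a) + 5 = (a + m) + 5 = 5 + a + m)
k(P, I) = I*(10 + P + 3*I) (k(P, I) = (5 + P + (5 + 3*I))*I = (10 + P + 3*I)*I = I*(10 + P + 3*I))
k(-4, -8) + 132/(-1 + 109) = -8*(10 - 4 + 3*(-8)) + 132/(-1 + 109) = -8*(10 - 4 - 24) + 132/108 = -8*(-18) + (1/108)*132 = 144 + 11/9 = 1307/9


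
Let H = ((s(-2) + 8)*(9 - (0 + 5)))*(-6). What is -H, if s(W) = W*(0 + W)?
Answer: 288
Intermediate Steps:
s(W) = W² (s(W) = W*W = W²)
H = -288 (H = (((-2)² + 8)*(9 - (0 + 5)))*(-6) = ((4 + 8)*(9 - 1*5))*(-6) = (12*(9 - 5))*(-6) = (12*4)*(-6) = 48*(-6) = -288)
-H = -1*(-288) = 288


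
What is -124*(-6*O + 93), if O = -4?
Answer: -14508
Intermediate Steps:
-124*(-6*O + 93) = -124*(-6*(-4) + 93) = -124*(24 + 93) = -124*117 = -14508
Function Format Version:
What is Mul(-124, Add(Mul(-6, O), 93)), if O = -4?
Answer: -14508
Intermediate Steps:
Mul(-124, Add(Mul(-6, O), 93)) = Mul(-124, Add(Mul(-6, -4), 93)) = Mul(-124, Add(24, 93)) = Mul(-124, 117) = -14508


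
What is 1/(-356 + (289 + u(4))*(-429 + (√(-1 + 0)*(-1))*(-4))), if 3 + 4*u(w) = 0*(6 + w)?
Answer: -1984244/246097786265 - 18448*I/246097786265 ≈ -8.0628e-6 - 7.4962e-8*I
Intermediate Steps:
u(w) = -¾ (u(w) = -¾ + (0*(6 + w))/4 = -¾ + (¼)*0 = -¾ + 0 = -¾)
1/(-356 + (289 + u(4))*(-429 + (√(-1 + 0)*(-1))*(-4))) = 1/(-356 + (289 - ¾)*(-429 + (√(-1 + 0)*(-1))*(-4))) = 1/(-356 + 1153*(-429 + (√(-1)*(-1))*(-4))/4) = 1/(-356 + 1153*(-429 + (I*(-1))*(-4))/4) = 1/(-356 + 1153*(-429 - I*(-4))/4) = 1/(-356 + 1153*(-429 + 4*I)/4) = 1/(-356 + (-494637/4 + 1153*I)) = 1/(-496061/4 + 1153*I) = 16*(-496061/4 - 1153*I)/246097786265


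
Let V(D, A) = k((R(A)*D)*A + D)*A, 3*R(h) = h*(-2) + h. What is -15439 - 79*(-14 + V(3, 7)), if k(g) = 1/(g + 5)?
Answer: -587100/41 ≈ -14320.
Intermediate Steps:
R(h) = -h/3 (R(h) = (h*(-2) + h)/3 = (-2*h + h)/3 = (-h)/3 = -h/3)
k(g) = 1/(5 + g)
V(D, A) = A/(5 + D - D*A²/3) (V(D, A) = A/(5 + (((-A/3)*D)*A + D)) = A/(5 + ((-A*D/3)*A + D)) = A/(5 + (-D*A²/3 + D)) = A/(5 + (D - D*A²/3)) = A/(5 + D - D*A²/3))
-15439 - 79*(-14 + V(3, 7)) = -15439 - 79*(-14 + 3*7/(15 + 3*(3 - 1*7²))) = -15439 - 79*(-14 + 3*7/(15 + 3*(3 - 1*49))) = -15439 - 79*(-14 + 3*7/(15 + 3*(3 - 49))) = -15439 - 79*(-14 + 3*7/(15 + 3*(-46))) = -15439 - 79*(-14 + 3*7/(15 - 138)) = -15439 - 79*(-14 + 3*7/(-123)) = -15439 - 79*(-14 + 3*7*(-1/123)) = -15439 - 79*(-14 - 7/41) = -15439 - 79*(-581)/41 = -15439 - 1*(-45899/41) = -15439 + 45899/41 = -587100/41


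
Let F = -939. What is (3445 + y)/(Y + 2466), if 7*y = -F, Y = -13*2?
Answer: 12527/8540 ≈ 1.4669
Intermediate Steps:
Y = -26
y = 939/7 (y = (-1*(-939))/7 = (⅐)*939 = 939/7 ≈ 134.14)
(3445 + y)/(Y + 2466) = (3445 + 939/7)/(-26 + 2466) = (25054/7)/2440 = (25054/7)*(1/2440) = 12527/8540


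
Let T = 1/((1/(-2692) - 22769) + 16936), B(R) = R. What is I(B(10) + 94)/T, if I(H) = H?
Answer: -408263362/673 ≈ -6.0663e+5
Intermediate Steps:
T = -2692/15702437 (T = 1/((-1/2692 - 22769) + 16936) = 1/(-61294149/2692 + 16936) = 1/(-15702437/2692) = -2692/15702437 ≈ -0.00017144)
I(B(10) + 94)/T = (10 + 94)/(-2692/15702437) = 104*(-15702437/2692) = -408263362/673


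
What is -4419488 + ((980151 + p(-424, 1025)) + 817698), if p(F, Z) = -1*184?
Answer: -2621823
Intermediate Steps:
p(F, Z) = -184
-4419488 + ((980151 + p(-424, 1025)) + 817698) = -4419488 + ((980151 - 184) + 817698) = -4419488 + (979967 + 817698) = -4419488 + 1797665 = -2621823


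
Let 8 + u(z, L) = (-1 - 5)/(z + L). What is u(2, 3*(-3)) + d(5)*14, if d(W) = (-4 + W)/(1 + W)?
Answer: -101/21 ≈ -4.8095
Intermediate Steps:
u(z, L) = -8 - 6/(L + z) (u(z, L) = -8 + (-1 - 5)/(z + L) = -8 - 6/(L + z))
d(W) = (-4 + W)/(1 + W)
u(2, 3*(-3)) + d(5)*14 = 2*(-3 - 12*(-3) - 4*2)/(3*(-3) + 2) + ((-4 + 5)/(1 + 5))*14 = 2*(-3 - 4*(-9) - 8)/(-9 + 2) + (1/6)*14 = 2*(-3 + 36 - 8)/(-7) + ((⅙)*1)*14 = 2*(-⅐)*25 + (⅙)*14 = -50/7 + 7/3 = -101/21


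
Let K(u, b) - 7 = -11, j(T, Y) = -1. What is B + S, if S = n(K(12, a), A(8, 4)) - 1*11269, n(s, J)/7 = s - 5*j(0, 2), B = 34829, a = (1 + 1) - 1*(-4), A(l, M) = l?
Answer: 23567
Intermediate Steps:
a = 6 (a = 2 + 4 = 6)
K(u, b) = -4 (K(u, b) = 7 - 11 = -4)
n(s, J) = 35 + 7*s (n(s, J) = 7*(s - 5*(-1)) = 7*(s + 5) = 7*(5 + s) = 35 + 7*s)
S = -11262 (S = (35 + 7*(-4)) - 1*11269 = (35 - 28) - 11269 = 7 - 11269 = -11262)
B + S = 34829 - 11262 = 23567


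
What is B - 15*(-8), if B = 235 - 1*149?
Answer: 206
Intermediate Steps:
B = 86 (B = 235 - 149 = 86)
B - 15*(-8) = 86 - 15*(-8) = 86 - 1*(-120) = 86 + 120 = 206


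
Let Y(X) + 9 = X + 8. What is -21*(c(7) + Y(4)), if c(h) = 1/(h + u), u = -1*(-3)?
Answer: -651/10 ≈ -65.100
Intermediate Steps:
u = 3
Y(X) = -1 + X (Y(X) = -9 + (X + 8) = -9 + (8 + X) = -1 + X)
c(h) = 1/(3 + h) (c(h) = 1/(h + 3) = 1/(3 + h))
-21*(c(7) + Y(4)) = -21*(1/(3 + 7) + (-1 + 4)) = -21*(1/10 + 3) = -21*(⅒ + 3) = -21*31/10 = -651/10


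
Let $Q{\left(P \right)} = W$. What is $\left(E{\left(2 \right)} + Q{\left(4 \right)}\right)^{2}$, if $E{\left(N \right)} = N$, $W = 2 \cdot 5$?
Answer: $144$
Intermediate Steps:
$W = 10$
$Q{\left(P \right)} = 10$
$\left(E{\left(2 \right)} + Q{\left(4 \right)}\right)^{2} = \left(2 + 10\right)^{2} = 12^{2} = 144$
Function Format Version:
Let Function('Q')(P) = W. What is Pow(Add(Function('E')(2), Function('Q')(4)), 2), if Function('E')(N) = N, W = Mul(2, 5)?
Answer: 144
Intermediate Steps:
W = 10
Function('Q')(P) = 10
Pow(Add(Function('E')(2), Function('Q')(4)), 2) = Pow(Add(2, 10), 2) = Pow(12, 2) = 144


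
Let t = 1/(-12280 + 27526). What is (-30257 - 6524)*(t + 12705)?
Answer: -7124495552611/15246 ≈ -4.6730e+8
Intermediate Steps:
t = 1/15246 ≈ 6.5591e-5
(-30257 - 6524)*(t + 12705) = (-30257 - 6524)*(1/15246 + 12705) = -36781*193700431/15246 = -7124495552611/15246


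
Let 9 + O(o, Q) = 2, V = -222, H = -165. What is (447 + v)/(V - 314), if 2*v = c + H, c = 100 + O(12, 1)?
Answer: -411/536 ≈ -0.76679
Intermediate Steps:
O(o, Q) = -7 (O(o, Q) = -9 + 2 = -7)
c = 93 (c = 100 - 7 = 93)
v = -36 (v = (93 - 165)/2 = (½)*(-72) = -36)
(447 + v)/(V - 314) = (447 - 36)/(-222 - 314) = 411/(-536) = 411*(-1/536) = -411/536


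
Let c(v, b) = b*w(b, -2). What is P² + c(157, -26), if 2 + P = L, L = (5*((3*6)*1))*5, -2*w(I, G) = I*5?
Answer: 199014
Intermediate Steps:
w(I, G) = -5*I/2 (w(I, G) = -I*5/2 = -5*I/2)
c(v, b) = -5*b²/2 (c(v, b) = b*(-5*b/2) = -5*b²/2)
L = 450 (L = (5*(18*1))*5 = (5*18)*5 = 90*5 = 450)
P = 448 (P = -2 + 450 = 448)
P² + c(157, -26) = 448² - 5/2*(-26)² = 200704 - 5/2*676 = 200704 - 1690 = 199014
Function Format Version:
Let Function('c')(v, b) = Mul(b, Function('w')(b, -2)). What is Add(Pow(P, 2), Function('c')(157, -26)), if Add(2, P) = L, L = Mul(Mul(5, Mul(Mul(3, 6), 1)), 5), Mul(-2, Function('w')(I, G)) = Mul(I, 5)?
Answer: 199014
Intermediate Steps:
Function('w')(I, G) = Mul(Rational(-5, 2), I) (Function('w')(I, G) = Mul(Rational(-1, 2), Mul(I, 5)) = Mul(Rational(-1, 2), Mul(5, I)) = Mul(Rational(-5, 2), I))
Function('c')(v, b) = Mul(Rational(-5, 2), Pow(b, 2)) (Function('c')(v, b) = Mul(b, Mul(Rational(-5, 2), b)) = Mul(Rational(-5, 2), Pow(b, 2)))
L = 450 (L = Mul(Mul(5, Mul(18, 1)), 5) = Mul(Mul(5, 18), 5) = Mul(90, 5) = 450)
P = 448 (P = Add(-2, 450) = 448)
Add(Pow(P, 2), Function('c')(157, -26)) = Add(Pow(448, 2), Mul(Rational(-5, 2), Pow(-26, 2))) = Add(200704, Mul(Rational(-5, 2), 676)) = Add(200704, -1690) = 199014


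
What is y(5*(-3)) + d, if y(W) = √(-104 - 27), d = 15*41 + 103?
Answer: 718 + I*√131 ≈ 718.0 + 11.446*I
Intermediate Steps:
d = 718 (d = 615 + 103 = 718)
y(W) = I*√131 (y(W) = √(-131) = I*√131)
y(5*(-3)) + d = I*√131 + 718 = 718 + I*√131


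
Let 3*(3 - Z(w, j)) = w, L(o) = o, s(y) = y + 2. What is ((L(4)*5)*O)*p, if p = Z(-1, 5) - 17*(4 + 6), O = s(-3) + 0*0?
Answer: 10000/3 ≈ 3333.3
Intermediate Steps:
s(y) = 2 + y
O = -1 (O = (2 - 3) + 0*0 = -1 + 0 = -1)
Z(w, j) = 3 - w/3
p = -500/3 (p = (3 - ⅓*(-1)) - 17*(4 + 6) = (3 + ⅓) - 17*10 = 10/3 - 170 = -500/3 ≈ -166.67)
((L(4)*5)*O)*p = ((4*5)*(-1))*(-500/3) = (20*(-1))*(-500/3) = -20*(-500/3) = 10000/3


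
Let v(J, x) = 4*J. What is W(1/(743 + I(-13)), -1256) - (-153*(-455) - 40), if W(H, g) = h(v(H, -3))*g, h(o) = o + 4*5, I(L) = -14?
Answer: -69037679/729 ≈ -94702.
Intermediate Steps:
h(o) = 20 + o (h(o) = o + 20 = 20 + o)
W(H, g) = g*(20 + 4*H) (W(H, g) = (20 + 4*H)*g = g*(20 + 4*H))
W(1/(743 + I(-13)), -1256) - (-153*(-455) - 40) = 4*(-1256)*(5 + 1/(743 - 14)) - (-153*(-455) - 40) = 4*(-1256)*(5 + 1/729) - (69615 - 40) = 4*(-1256)*(5 + 1/729) - 1*69575 = 4*(-1256)*(3646/729) - 69575 = -18317504/729 - 69575 = -69037679/729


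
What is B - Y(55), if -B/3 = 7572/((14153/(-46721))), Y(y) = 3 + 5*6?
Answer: 1060847187/14153 ≈ 74956.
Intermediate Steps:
Y(y) = 33 (Y(y) = 3 + 30 = 33)
B = 1061314236/14153 (B = -22716/(14153/(-46721)) = -22716/(14153*(-1/46721)) = -22716/(-14153/46721) = -22716*(-46721)/14153 = -3*(-353771412/14153) = 1061314236/14153 ≈ 74989.)
B - Y(55) = 1061314236/14153 - 1*33 = 1061314236/14153 - 33 = 1060847187/14153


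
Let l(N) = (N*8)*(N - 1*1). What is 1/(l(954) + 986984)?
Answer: 1/8260280 ≈ 1.2106e-7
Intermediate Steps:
l(N) = 8*N*(-1 + N) (l(N) = (8*N)*(N - 1) = (8*N)*(-1 + N) = 8*N*(-1 + N))
1/(l(954) + 986984) = 1/(8*954*(-1 + 954) + 986984) = 1/(8*954*953 + 986984) = 1/(7273296 + 986984) = 1/8260280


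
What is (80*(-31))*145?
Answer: -359600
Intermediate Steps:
(80*(-31))*145 = -2480*145 = -359600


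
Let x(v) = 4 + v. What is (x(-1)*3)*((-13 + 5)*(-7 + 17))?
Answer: -720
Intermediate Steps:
(x(-1)*3)*((-13 + 5)*(-7 + 17)) = ((4 - 1)*3)*((-13 + 5)*(-7 + 17)) = (3*3)*(-8*10) = 9*(-80) = -720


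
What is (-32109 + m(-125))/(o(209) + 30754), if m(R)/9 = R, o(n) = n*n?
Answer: -33234/74435 ≈ -0.44648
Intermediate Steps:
o(n) = n**2
m(R) = 9*R
(-32109 + m(-125))/(o(209) + 30754) = (-32109 + 9*(-125))/(209**2 + 30754) = (-32109 - 1125)/(43681 + 30754) = -33234/74435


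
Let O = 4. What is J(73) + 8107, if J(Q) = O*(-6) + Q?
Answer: 8156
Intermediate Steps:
J(Q) = -24 + Q (J(Q) = 4*(-6) + Q = -24 + Q)
J(73) + 8107 = (-24 + 73) + 8107 = 49 + 8107 = 8156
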